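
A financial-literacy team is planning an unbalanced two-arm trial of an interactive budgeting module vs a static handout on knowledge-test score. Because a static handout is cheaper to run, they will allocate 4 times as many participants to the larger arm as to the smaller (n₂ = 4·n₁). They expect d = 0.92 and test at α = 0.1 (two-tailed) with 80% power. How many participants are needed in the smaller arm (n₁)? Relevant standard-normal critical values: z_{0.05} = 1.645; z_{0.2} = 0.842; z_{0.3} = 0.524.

With allocation ratio k = n₂/n₁ = 4, Var(x̄₁−x̄₂) = σ²(1/n₁ + 1/(k·n₁)) = σ²·(k+1)/(k·n₁).
So n₁ = (1 + 1/k)·((z_{α/2} + z_β)/d)² = 1.250 × (2.487/0.92)².
n₁ = 1.250 × 7.31 = 9.1.
Round up: n₁ = 10, giving n₂ = 4 × 10 = 40.

n₁ = 10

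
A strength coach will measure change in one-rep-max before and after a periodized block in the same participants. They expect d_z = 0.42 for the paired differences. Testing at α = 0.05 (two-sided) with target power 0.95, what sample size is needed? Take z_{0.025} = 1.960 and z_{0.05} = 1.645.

n = 74 pairs

For a paired (one-sample on differences) test: n = ((z_{α/2} + z_β) / d)².
z_{α/2} + z_β = 1.960 + 1.645 = 3.605.
n = (3.605 / 0.42)² = 8.583² = 73.67.
Round up.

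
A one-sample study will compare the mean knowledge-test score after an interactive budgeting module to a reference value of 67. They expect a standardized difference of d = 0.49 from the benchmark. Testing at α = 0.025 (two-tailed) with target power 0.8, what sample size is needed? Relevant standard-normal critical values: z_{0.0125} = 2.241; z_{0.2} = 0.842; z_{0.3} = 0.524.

n = 40

For a one-sample test: n = ((z_{α/2} + z_β) / d)².
z_{α/2} + z_β = 2.241 + 0.842 = 3.083.
n = (3.083 / 0.49)² = 6.292² = 39.59.
Round up.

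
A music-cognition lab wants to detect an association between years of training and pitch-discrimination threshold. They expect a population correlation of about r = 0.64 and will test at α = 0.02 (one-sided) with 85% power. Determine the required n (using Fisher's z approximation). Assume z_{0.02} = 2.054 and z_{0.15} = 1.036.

Fisher's z: C = ½·ln((1+r)/(1−r)) = ½·ln(4.5556) = 0.7582.
n = ((z_{α} + z_β)/C)² + 3.
(2.054 + 1.036) / 0.7582 = 3.090 / 0.7582 = 4.075.
n = 4.075² + 3 = 16.61 + 3 = 19.6.
Round up.

n = 20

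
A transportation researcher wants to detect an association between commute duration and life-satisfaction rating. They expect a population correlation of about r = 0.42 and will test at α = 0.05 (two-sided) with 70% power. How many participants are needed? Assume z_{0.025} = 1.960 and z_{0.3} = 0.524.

n = 34

Fisher's z: C = ½·ln((1+r)/(1−r)) = ½·ln(2.4483) = 0.4477.
n = ((z_{α/2} + z_β)/C)² + 3.
(1.960 + 0.524) / 0.4477 = 2.484 / 0.4477 = 5.548.
n = 5.548² + 3 = 30.78 + 3 = 33.8.
Round up.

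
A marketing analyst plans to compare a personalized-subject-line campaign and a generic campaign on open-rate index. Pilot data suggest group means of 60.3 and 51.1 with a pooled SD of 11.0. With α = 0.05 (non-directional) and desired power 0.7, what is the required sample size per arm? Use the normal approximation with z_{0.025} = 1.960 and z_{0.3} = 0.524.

n = 18 per group

Cohen's d = |M₁ − M₂| / SD_pooled = |60.3 − 51.1| / 11.0 = 9.2 / 11.0 = 0.836.
For two independent groups with equal n: n = 2·((z_{α/2} + z_β) / d)².
z_{α/2} + z_β = 1.960 + 0.524 = 2.484.
n = 2 × (2.484 / 0.836)² = 2 × 2.971² = 2 × 8.83 = 17.7.
Round up to the next whole participant.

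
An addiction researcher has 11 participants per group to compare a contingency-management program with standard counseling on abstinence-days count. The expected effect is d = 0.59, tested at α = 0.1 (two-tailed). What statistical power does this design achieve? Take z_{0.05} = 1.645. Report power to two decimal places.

For two equal groups, power = Φ(d·√(n/2) − z_{α/2}).
d·√(n/2) = 0.59 × √(11/2) = 0.59 × 2.345 = 1.384.
z_β = 1.384 − 1.645 = -0.261.
Power = Φ(-0.261) = 0.397.

power ≈ 0.40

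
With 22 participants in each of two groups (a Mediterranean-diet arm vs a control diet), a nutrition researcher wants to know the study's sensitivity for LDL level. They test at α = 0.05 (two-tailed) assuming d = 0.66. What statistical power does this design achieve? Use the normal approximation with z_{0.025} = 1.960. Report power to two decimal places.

For two equal groups, power = Φ(d·√(n/2) − z_{α/2}).
d·√(n/2) = 0.66 × √(22/2) = 0.66 × 3.317 = 2.189.
z_β = 2.189 − 1.960 = 0.229.
Power = Φ(0.229) = 0.591.

power ≈ 0.59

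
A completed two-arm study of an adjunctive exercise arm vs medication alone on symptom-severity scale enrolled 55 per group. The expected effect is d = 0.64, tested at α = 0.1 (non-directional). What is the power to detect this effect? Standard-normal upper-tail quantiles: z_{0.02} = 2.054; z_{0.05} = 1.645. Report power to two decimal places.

power ≈ 0.96

For two equal groups, power = Φ(d·√(n/2) − z_{α/2}).
d·√(n/2) = 0.64 × √(55/2) = 0.64 × 5.244 = 3.356.
z_β = 3.356 − 1.645 = 1.711.
Power = Φ(1.711) = 0.956.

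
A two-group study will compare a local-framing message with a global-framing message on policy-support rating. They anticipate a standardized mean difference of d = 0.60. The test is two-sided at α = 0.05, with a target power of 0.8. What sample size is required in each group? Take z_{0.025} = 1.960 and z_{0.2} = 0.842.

For two independent groups with equal n: n = 2·((z_{α/2} + z_β) / d)².
z_{α/2} + z_β = 1.960 + 0.842 = 2.802.
n = 2 × (2.802 / 0.60)² = 2 × 4.670² = 2 × 21.81 = 43.6.
Round up to the next whole participant.

n = 44 per group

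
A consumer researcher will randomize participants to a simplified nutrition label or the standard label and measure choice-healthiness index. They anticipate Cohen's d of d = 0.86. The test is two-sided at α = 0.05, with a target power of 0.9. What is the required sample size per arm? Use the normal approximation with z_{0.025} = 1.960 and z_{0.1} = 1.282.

n = 29 per group

For two independent groups with equal n: n = 2·((z_{α/2} + z_β) / d)².
z_{α/2} + z_β = 1.960 + 1.282 = 3.242.
n = 2 × (3.242 / 0.86)² = 2 × 3.770² = 2 × 14.21 = 28.4.
Round up to the next whole participant.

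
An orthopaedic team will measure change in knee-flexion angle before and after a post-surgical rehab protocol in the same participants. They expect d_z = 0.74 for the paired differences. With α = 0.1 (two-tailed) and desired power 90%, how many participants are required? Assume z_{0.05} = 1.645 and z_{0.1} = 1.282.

n = 16 pairs

For a paired (one-sample on differences) test: n = ((z_{α/2} + z_β) / d)².
z_{α/2} + z_β = 1.645 + 1.282 = 2.927.
n = (2.927 / 0.74)² = 3.955² = 15.65.
Round up.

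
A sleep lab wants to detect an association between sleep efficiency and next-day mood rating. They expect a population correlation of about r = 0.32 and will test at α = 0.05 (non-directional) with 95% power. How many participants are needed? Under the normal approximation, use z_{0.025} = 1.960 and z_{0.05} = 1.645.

n = 122

Fisher's z: C = ½·ln((1+r)/(1−r)) = ½·ln(1.9412) = 0.3316.
n = ((z_{α/2} + z_β)/C)² + 3.
(1.960 + 1.645) / 0.3316 = 3.605 / 0.3316 = 10.872.
n = 10.872² + 3 = 118.19 + 3 = 121.2.
Round up.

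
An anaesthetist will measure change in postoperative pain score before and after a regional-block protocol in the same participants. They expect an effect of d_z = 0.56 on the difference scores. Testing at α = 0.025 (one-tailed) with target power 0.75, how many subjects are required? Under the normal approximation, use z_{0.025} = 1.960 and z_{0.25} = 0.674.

For a paired (one-sample on differences) test: n = ((z_{α} + z_β) / d)².
z_{α} + z_β = 1.960 + 0.674 = 2.634.
n = (2.634 / 0.56)² = 4.704² = 22.12.
Round up.

n = 23 pairs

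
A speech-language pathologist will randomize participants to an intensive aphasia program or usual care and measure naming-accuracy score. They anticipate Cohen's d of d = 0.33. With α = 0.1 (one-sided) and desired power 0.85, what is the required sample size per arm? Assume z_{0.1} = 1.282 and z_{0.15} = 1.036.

For two independent groups with equal n: n = 2·((z_{α} + z_β) / d)².
z_{α} + z_β = 1.282 + 1.036 = 2.318.
n = 2 × (2.318 / 0.33)² = 2 × 7.024² = 2 × 49.34 = 98.7.
Round up to the next whole participant.

n = 99 per group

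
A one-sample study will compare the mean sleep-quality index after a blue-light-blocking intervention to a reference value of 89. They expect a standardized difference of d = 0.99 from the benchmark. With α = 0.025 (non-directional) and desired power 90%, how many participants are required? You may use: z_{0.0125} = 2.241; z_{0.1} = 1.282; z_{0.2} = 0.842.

n = 13

For a one-sample test: n = ((z_{α/2} + z_β) / d)².
z_{α/2} + z_β = 2.241 + 1.282 = 3.523.
n = (3.523 / 0.99)² = 3.559² = 12.66.
Round up.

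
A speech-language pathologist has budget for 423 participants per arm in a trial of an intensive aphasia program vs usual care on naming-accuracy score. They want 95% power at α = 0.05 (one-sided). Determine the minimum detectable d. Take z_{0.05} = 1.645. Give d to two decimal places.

For two independent groups of n = 423 each: d_min = (z_{α} + z_β)·√(2/n).
z-sum = 1.645 + 1.645 = 3.290.
d_min = 3.290 × √(2/423) = 3.290 × 0.0688 = 0.226.

d_min ≈ 0.23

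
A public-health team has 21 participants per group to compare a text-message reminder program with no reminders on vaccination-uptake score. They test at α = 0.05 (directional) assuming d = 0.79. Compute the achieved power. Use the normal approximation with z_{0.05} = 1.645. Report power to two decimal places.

For two equal groups, power = Φ(d·√(n/2) − z_{α}).
d·√(n/2) = 0.79 × √(21/2) = 0.79 × 3.240 = 2.560.
z_β = 2.560 − 1.645 = 0.915.
Power = Φ(0.915) = 0.820.

power ≈ 0.82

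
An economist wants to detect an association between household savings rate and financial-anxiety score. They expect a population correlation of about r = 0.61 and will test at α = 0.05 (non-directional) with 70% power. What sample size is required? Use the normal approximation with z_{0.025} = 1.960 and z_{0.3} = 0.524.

n = 16

Fisher's z: C = ½·ln((1+r)/(1−r)) = ½·ln(4.1282) = 0.7089.
n = ((z_{α/2} + z_β)/C)² + 3.
(1.960 + 0.524) / 0.7089 = 2.484 / 0.7089 = 3.504.
n = 3.504² + 3 = 12.28 + 3 = 15.3.
Round up.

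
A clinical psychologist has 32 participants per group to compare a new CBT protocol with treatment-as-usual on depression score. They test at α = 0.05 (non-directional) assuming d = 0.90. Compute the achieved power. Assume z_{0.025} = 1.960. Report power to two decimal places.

For two equal groups, power = Φ(d·√(n/2) − z_{α/2}).
d·√(n/2) = 0.90 × √(32/2) = 0.90 × 4.000 = 3.600.
z_β = 3.600 − 1.960 = 1.640.
Power = Φ(1.640) = 0.949.

power ≈ 0.95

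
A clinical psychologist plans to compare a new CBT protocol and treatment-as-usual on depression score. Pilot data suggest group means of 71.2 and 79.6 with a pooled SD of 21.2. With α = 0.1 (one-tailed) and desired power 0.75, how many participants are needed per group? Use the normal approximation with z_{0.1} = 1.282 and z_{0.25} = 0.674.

Cohen's d = |M₁ − M₂| / SD_pooled = |71.2 − 79.6| / 21.2 = 8.4 / 21.2 = 0.396.
For two independent groups with equal n: n = 2·((z_{α} + z_β) / d)².
z_{α} + z_β = 1.282 + 0.674 = 1.956.
n = 2 × (1.956 / 0.396)² = 2 × 4.939² = 2 × 24.40 = 48.8.
Round up to the next whole participant.

n = 49 per group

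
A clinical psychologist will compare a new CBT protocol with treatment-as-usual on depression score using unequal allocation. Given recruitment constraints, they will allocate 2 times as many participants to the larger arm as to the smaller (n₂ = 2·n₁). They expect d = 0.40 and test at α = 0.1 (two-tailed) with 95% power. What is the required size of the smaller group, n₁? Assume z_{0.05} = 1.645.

With allocation ratio k = n₂/n₁ = 2, Var(x̄₁−x̄₂) = σ²(1/n₁ + 1/(k·n₁)) = σ²·(k+1)/(k·n₁).
So n₁ = (1 + 1/k)·((z_{α/2} + z_β)/d)² = 1.500 × (3.290/0.40)².
n₁ = 1.500 × 67.65 = 101.5.
Round up: n₁ = 102, giving n₂ = 2 × 102 = 204.

n₁ = 102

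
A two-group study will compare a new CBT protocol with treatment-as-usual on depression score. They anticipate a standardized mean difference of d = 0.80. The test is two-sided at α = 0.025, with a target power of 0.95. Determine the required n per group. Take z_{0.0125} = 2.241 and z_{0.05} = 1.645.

For two independent groups with equal n: n = 2·((z_{α/2} + z_β) / d)².
z_{α/2} + z_β = 2.241 + 1.645 = 3.886.
n = 2 × (3.886 / 0.80)² = 2 × 4.857² = 2 × 23.60 = 47.2.
Round up to the next whole participant.

n = 48 per group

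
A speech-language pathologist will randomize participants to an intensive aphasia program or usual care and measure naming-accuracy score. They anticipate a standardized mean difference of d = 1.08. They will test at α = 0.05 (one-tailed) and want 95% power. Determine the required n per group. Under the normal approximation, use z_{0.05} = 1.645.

n = 19 per group

For two independent groups with equal n: n = 2·((z_{α} + z_β) / d)².
z_{α} + z_β = 1.645 + 1.645 = 3.290.
n = 2 × (3.290 / 1.08)² = 2 × 3.046² = 2 × 9.28 = 18.6.
Round up to the next whole participant.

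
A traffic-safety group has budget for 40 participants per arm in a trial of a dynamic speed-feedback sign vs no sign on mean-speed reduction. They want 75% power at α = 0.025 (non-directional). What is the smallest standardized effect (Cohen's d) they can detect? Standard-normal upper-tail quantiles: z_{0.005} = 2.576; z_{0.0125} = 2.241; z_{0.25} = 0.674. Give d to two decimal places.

d_min ≈ 0.65

For two independent groups of n = 40 each: d_min = (z_{α/2} + z_β)·√(2/n).
z-sum = 2.241 + 0.674 = 2.915.
d_min = 2.915 × √(2/40) = 2.915 × 0.2236 = 0.652.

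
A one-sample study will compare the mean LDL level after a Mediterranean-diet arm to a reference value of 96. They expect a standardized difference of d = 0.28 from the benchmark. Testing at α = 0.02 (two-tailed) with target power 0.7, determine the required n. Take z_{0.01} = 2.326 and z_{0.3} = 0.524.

n = 104

For a one-sample test: n = ((z_{α/2} + z_β) / d)².
z_{α/2} + z_β = 2.326 + 0.524 = 2.850.
n = (2.850 / 0.28)² = 10.179² = 103.60.
Round up.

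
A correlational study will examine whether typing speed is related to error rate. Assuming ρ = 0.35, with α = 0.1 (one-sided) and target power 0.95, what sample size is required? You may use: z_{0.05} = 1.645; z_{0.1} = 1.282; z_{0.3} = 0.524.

n = 68

Fisher's z: C = ½·ln((1+r)/(1−r)) = ½·ln(2.0769) = 0.3654.
n = ((z_{α} + z_β)/C)² + 3.
(1.282 + 1.645) / 0.3654 = 2.927 / 0.3654 = 8.010.
n = 8.010² + 3 = 64.17 + 3 = 67.2.
Round up.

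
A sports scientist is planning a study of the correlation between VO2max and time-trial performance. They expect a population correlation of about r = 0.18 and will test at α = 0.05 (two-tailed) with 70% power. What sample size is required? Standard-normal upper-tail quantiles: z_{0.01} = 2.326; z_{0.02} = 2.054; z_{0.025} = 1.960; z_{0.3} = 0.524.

n = 190

Fisher's z: C = ½·ln((1+r)/(1−r)) = ½·ln(1.4390) = 0.1820.
n = ((z_{α/2} + z_β)/C)² + 3.
(1.960 + 0.524) / 0.1820 = 2.484 / 0.1820 = 13.648.
n = 13.648² + 3 = 186.28 + 3 = 189.3.
Round up.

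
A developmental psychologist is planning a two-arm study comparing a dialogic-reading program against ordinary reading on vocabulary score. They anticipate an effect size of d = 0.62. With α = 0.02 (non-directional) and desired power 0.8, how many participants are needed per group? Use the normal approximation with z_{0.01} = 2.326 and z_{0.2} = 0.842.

For two independent groups with equal n: n = 2·((z_{α/2} + z_β) / d)².
z_{α/2} + z_β = 2.326 + 0.842 = 3.168.
n = 2 × (3.168 / 0.62)² = 2 × 5.110² = 2 × 26.11 = 52.2.
Round up to the next whole participant.

n = 53 per group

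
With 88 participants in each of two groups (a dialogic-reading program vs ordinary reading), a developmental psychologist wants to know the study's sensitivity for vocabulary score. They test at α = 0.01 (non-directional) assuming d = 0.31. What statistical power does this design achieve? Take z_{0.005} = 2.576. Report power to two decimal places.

power ≈ 0.30

For two equal groups, power = Φ(d·√(n/2) − z_{α/2}).
d·√(n/2) = 0.31 × √(88/2) = 0.31 × 6.633 = 2.056.
z_β = 2.056 − 2.576 = -0.520.
Power = Φ(-0.520) = 0.302.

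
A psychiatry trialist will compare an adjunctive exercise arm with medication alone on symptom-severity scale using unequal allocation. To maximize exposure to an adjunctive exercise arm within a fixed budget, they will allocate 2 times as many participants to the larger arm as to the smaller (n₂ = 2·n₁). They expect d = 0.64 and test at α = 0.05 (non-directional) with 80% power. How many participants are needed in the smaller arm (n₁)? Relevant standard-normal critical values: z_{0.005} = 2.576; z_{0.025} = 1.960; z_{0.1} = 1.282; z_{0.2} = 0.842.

n₁ = 29

With allocation ratio k = n₂/n₁ = 2, Var(x̄₁−x̄₂) = σ²(1/n₁ + 1/(k·n₁)) = σ²·(k+1)/(k·n₁).
So n₁ = (1 + 1/k)·((z_{α/2} + z_β)/d)² = 1.500 × (2.802/0.64)².
n₁ = 1.500 × 19.17 = 28.8.
Round up: n₁ = 29, giving n₂ = 2 × 29 = 58.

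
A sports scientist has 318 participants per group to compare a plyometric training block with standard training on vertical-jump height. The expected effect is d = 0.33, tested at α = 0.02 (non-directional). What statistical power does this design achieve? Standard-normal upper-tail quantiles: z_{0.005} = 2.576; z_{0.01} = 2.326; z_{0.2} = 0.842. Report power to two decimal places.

For two equal groups, power = Φ(d·√(n/2) − z_{α/2}).
d·√(n/2) = 0.33 × √(318/2) = 0.33 × 12.610 = 4.161.
z_β = 4.161 − 2.326 = 1.835.
Power = Φ(1.835) = 0.967.

power ≈ 0.97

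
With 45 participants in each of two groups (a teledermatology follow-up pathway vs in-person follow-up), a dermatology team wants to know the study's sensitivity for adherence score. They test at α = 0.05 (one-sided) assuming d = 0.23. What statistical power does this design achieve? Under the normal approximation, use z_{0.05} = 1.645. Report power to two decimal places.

power ≈ 0.29

For two equal groups, power = Φ(d·√(n/2) − z_{α}).
d·√(n/2) = 0.23 × √(45/2) = 0.23 × 4.743 = 1.091.
z_β = 1.091 − 1.645 = -0.554.
Power = Φ(-0.554) = 0.290.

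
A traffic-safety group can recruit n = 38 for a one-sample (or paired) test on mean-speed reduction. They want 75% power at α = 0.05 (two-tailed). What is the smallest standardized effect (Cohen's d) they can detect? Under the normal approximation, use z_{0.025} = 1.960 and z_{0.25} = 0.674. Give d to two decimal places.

d_min ≈ 0.43

For a single sample (or paired design) of n = 38: d_min = (z_{α/2} + z_β)/√n.
z-sum = 1.960 + 0.674 = 2.634.
d_min = 2.634 / √38 = 2.634 / 6.164 = 0.427.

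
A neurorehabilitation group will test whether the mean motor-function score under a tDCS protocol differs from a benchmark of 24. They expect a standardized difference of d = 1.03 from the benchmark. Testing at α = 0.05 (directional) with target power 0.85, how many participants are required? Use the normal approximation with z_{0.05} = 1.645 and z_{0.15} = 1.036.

n = 7

For a one-sample test: n = ((z_{α} + z_β) / d)².
z_{α} + z_β = 1.645 + 1.036 = 2.681.
n = (2.681 / 1.03)² = 2.603² = 6.78.
Round up.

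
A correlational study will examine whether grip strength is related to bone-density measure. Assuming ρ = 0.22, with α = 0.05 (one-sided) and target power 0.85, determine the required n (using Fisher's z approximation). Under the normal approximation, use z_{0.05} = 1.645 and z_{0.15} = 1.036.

Fisher's z: C = ½·ln((1+r)/(1−r)) = ½·ln(1.5641) = 0.2237.
n = ((z_{α} + z_β)/C)² + 3.
(1.645 + 1.036) / 0.2237 = 2.681 / 0.2237 = 11.985.
n = 11.985² + 3 = 143.64 + 3 = 146.6.
Round up.

n = 147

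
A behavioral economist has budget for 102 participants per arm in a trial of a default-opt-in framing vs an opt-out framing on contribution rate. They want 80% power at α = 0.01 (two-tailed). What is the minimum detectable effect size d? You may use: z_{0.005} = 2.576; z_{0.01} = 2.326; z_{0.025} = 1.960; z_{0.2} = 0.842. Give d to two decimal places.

d_min ≈ 0.48

For two independent groups of n = 102 each: d_min = (z_{α/2} + z_β)·√(2/n).
z-sum = 2.576 + 0.842 = 3.418.
d_min = 3.418 × √(2/102) = 3.418 × 0.1400 = 0.479.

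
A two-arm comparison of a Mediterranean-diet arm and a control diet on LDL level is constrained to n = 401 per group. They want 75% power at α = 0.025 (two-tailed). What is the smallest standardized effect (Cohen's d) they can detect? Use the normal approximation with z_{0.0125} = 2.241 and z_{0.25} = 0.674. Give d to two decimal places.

For two independent groups of n = 401 each: d_min = (z_{α/2} + z_β)·√(2/n).
z-sum = 2.241 + 0.674 = 2.915.
d_min = 2.915 × √(2/401) = 2.915 × 0.0706 = 0.206.

d_min ≈ 0.21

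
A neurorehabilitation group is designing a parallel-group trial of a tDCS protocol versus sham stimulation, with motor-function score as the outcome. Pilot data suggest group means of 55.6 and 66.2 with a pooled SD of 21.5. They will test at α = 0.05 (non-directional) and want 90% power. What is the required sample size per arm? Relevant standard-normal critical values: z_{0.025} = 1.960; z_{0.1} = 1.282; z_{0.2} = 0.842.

n = 87 per group

Cohen's d = |M₁ − M₂| / SD_pooled = |55.6 − 66.2| / 21.5 = 10.6 / 21.5 = 0.493.
For two independent groups with equal n: n = 2·((z_{α/2} + z_β) / d)².
z_{α/2} + z_β = 1.960 + 1.282 = 3.242.
n = 2 × (3.242 / 0.493)² = 2 × 6.576² = 2 × 43.24 = 86.5.
Round up to the next whole participant.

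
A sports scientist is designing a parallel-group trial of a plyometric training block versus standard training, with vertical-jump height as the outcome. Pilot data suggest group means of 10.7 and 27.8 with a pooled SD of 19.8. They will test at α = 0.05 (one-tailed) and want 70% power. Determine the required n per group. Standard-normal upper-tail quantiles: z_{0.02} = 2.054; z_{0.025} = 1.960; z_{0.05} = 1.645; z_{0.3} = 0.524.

Cohen's d = |M₁ − M₂| / SD_pooled = |10.7 − 27.8| / 19.8 = 17.1 / 19.8 = 0.864.
For two independent groups with equal n: n = 2·((z_{α} + z_β) / d)².
z_{α} + z_β = 1.645 + 0.524 = 2.169.
n = 2 × (2.169 / 0.864)² = 2 × 2.510² = 2 × 6.30 = 12.6.
Round up to the next whole participant.

n = 13 per group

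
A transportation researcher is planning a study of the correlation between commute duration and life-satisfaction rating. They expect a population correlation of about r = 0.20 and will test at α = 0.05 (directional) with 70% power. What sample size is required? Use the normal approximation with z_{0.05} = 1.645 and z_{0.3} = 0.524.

n = 118

Fisher's z: C = ½·ln((1+r)/(1−r)) = ½·ln(1.5000) = 0.2027.
n = ((z_{α} + z_β)/C)² + 3.
(1.645 + 0.524) / 0.2027 = 2.169 / 0.2027 = 10.701.
n = 10.701² + 3 = 114.50 + 3 = 117.5.
Round up.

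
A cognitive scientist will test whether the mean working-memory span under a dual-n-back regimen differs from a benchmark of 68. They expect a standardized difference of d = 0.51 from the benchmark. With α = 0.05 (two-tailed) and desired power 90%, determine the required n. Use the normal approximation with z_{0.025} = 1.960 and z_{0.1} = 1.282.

For a one-sample test: n = ((z_{α/2} + z_β) / d)².
z_{α/2} + z_β = 1.960 + 1.282 = 3.242.
n = (3.242 / 0.51)² = 6.357² = 40.41.
Round up.

n = 41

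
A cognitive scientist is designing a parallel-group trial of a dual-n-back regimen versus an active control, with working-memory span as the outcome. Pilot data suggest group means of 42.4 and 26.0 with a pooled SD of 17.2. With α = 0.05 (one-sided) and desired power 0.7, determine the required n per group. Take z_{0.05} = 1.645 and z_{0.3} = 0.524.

Cohen's d = |M₁ − M₂| / SD_pooled = |42.4 − 26.0| / 17.2 = 16.4 / 17.2 = 0.953.
For two independent groups with equal n: n = 2·((z_{α} + z_β) / d)².
z_{α} + z_β = 1.645 + 0.524 = 2.169.
n = 2 × (2.169 / 0.953)² = 2 × 2.276² = 2 × 5.18 = 10.4.
Round up to the next whole participant.

n = 11 per group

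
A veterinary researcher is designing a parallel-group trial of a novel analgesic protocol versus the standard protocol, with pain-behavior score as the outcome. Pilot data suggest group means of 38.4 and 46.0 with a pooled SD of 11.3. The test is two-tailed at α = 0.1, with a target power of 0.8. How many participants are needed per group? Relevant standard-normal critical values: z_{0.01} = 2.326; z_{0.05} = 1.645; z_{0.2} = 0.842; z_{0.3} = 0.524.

Cohen's d = |M₁ − M₂| / SD_pooled = |38.4 − 46.0| / 11.3 = 7.6 / 11.3 = 0.673.
For two independent groups with equal n: n = 2·((z_{α/2} + z_β) / d)².
z_{α/2} + z_β = 1.645 + 0.842 = 2.487.
n = 2 × (2.487 / 0.673)² = 2 × 3.695² = 2 × 13.66 = 27.3.
Round up to the next whole participant.

n = 28 per group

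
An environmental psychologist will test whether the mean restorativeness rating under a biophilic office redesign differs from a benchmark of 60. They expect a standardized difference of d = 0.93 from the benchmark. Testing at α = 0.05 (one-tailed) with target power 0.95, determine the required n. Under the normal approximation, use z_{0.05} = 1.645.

For a one-sample test: n = ((z_{α} + z_β) / d)².
z_{α} + z_β = 1.645 + 1.645 = 3.290.
n = (3.290 / 0.93)² = 3.538² = 12.51.
Round up.

n = 13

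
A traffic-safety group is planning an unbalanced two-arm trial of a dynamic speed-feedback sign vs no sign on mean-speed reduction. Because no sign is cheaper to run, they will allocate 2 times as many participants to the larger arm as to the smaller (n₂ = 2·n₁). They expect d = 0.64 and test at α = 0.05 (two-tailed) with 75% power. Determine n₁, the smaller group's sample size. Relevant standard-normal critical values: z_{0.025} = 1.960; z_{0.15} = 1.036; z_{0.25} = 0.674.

With allocation ratio k = n₂/n₁ = 2, Var(x̄₁−x̄₂) = σ²(1/n₁ + 1/(k·n₁)) = σ²·(k+1)/(k·n₁).
So n₁ = (1 + 1/k)·((z_{α/2} + z_β)/d)² = 1.500 × (2.634/0.64)².
n₁ = 1.500 × 16.94 = 25.4.
Round up: n₁ = 26, giving n₂ = 2 × 26 = 52.

n₁ = 26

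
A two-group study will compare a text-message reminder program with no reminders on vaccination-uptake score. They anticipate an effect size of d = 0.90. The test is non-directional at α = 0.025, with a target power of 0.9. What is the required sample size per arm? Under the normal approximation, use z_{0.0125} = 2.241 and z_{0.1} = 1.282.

For two independent groups with equal n: n = 2·((z_{α/2} + z_β) / d)².
z_{α/2} + z_β = 2.241 + 1.282 = 3.523.
n = 2 × (3.523 / 0.90)² = 2 × 3.914² = 2 × 15.32 = 30.6.
Round up to the next whole participant.

n = 31 per group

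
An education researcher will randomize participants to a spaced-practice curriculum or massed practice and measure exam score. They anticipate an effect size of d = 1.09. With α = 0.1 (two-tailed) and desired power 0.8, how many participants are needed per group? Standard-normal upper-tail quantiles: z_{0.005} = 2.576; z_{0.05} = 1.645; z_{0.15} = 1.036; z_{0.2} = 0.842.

For two independent groups with equal n: n = 2·((z_{α/2} + z_β) / d)².
z_{α/2} + z_β = 1.645 + 0.842 = 2.487.
n = 2 × (2.487 / 1.09)² = 2 × 2.282² = 2 × 5.21 = 10.4.
Round up to the next whole participant.

n = 11 per group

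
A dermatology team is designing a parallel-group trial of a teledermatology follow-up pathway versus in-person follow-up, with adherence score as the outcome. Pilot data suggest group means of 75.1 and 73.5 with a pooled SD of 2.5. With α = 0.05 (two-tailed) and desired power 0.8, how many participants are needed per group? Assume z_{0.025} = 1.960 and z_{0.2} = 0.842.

n = 39 per group

Cohen's d = |M₁ − M₂| / SD_pooled = |75.1 − 73.5| / 2.5 = 1.6 / 2.5 = 0.640.
For two independent groups with equal n: n = 2·((z_{α/2} + z_β) / d)².
z_{α/2} + z_β = 1.960 + 0.842 = 2.802.
n = 2 × (2.802 / 0.640)² = 2 × 4.378² = 2 × 19.17 = 38.3.
Round up to the next whole participant.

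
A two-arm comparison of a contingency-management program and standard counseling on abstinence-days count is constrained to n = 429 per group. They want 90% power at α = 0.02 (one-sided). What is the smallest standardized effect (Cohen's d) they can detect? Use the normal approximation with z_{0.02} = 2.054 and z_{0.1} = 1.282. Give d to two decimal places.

d_min ≈ 0.23

For two independent groups of n = 429 each: d_min = (z_{α} + z_β)·√(2/n).
z-sum = 2.054 + 1.282 = 3.336.
d_min = 3.336 × √(2/429) = 3.336 × 0.0683 = 0.228.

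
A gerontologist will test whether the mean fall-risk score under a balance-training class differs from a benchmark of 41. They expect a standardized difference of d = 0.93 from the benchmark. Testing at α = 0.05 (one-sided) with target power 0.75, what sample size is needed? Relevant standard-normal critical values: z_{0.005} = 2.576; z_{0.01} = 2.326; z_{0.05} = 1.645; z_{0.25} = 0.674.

For a one-sample test: n = ((z_{α} + z_β) / d)².
z_{α} + z_β = 1.645 + 0.674 = 2.319.
n = (2.319 / 0.93)² = 2.494² = 6.22.
Round up.

n = 7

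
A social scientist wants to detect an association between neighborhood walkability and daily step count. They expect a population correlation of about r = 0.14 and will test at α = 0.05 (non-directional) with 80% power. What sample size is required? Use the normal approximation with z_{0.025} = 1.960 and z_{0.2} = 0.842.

n = 399

Fisher's z: C = ½·ln((1+r)/(1−r)) = ½·ln(1.3256) = 0.1409.
n = ((z_{α/2} + z_β)/C)² + 3.
(1.960 + 0.842) / 0.1409 = 2.802 / 0.1409 = 19.886.
n = 19.886² + 3 = 395.47 + 3 = 398.5.
Round up.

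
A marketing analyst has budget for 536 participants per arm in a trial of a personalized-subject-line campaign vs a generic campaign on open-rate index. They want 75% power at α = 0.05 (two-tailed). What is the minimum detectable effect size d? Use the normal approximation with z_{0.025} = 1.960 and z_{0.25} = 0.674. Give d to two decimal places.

For two independent groups of n = 536 each: d_min = (z_{α/2} + z_β)·√(2/n).
z-sum = 1.960 + 0.674 = 2.634.
d_min = 2.634 × √(2/536) = 2.634 × 0.0611 = 0.161.

d_min ≈ 0.16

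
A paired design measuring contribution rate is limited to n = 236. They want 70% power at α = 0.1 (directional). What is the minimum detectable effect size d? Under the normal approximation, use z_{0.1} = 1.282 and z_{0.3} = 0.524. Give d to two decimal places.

d_min ≈ 0.12

For a single sample (or paired design) of n = 236: d_min = (z_{α} + z_β)/√n.
z-sum = 1.282 + 0.524 = 1.806.
d_min = 1.806 / √236 = 1.806 / 15.362 = 0.118.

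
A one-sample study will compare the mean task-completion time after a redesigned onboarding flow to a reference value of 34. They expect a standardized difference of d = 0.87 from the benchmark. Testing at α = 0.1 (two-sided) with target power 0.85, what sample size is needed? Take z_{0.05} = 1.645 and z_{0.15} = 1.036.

n = 10

For a one-sample test: n = ((z_{α/2} + z_β) / d)².
z_{α/2} + z_β = 1.645 + 1.036 = 2.681.
n = (2.681 / 0.87)² = 3.082² = 9.50.
Round up.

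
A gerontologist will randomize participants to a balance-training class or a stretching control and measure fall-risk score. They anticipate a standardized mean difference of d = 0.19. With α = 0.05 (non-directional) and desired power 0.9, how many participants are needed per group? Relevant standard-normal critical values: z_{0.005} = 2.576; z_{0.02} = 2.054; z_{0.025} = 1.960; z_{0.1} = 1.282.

For two independent groups with equal n: n = 2·((z_{α/2} + z_β) / d)².
z_{α/2} + z_β = 1.960 + 1.282 = 3.242.
n = 2 × (3.242 / 0.19)² = 2 × 17.063² = 2 × 291.15 = 582.3.
Round up to the next whole participant.

n = 583 per group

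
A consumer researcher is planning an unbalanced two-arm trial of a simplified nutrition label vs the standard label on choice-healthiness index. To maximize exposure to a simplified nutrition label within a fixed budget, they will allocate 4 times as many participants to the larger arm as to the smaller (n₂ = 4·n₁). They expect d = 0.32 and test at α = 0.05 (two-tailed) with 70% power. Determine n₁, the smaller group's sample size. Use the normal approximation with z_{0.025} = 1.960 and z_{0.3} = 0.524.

With allocation ratio k = n₂/n₁ = 4, Var(x̄₁−x̄₂) = σ²(1/n₁ + 1/(k·n₁)) = σ²·(k+1)/(k·n₁).
So n₁ = (1 + 1/k)·((z_{α/2} + z_β)/d)² = 1.250 × (2.484/0.32)².
n₁ = 1.250 × 60.26 = 75.3.
Round up: n₁ = 76, giving n₂ = 4 × 76 = 304.

n₁ = 76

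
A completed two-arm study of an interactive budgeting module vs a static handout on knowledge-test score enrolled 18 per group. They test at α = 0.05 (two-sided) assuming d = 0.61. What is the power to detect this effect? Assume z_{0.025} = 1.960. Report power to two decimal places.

power ≈ 0.45

For two equal groups, power = Φ(d·√(n/2) − z_{α/2}).
d·√(n/2) = 0.61 × √(18/2) = 0.61 × 3.000 = 1.830.
z_β = 1.830 − 1.960 = -0.130.
Power = Φ(-0.130) = 0.448.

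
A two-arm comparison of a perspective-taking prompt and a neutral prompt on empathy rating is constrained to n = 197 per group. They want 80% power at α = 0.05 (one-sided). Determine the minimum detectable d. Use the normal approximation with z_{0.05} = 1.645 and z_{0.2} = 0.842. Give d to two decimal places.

d_min ≈ 0.25

For two independent groups of n = 197 each: d_min = (z_{α} + z_β)·√(2/n).
z-sum = 1.645 + 0.842 = 2.487.
d_min = 2.487 × √(2/197) = 2.487 × 0.1008 = 0.251.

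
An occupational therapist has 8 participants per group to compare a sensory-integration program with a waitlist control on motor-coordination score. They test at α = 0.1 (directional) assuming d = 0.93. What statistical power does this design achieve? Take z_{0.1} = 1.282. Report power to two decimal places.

power ≈ 0.72

For two equal groups, power = Φ(d·√(n/2) − z_{α}).
d·√(n/2) = 0.93 × √(8/2) = 0.93 × 2.000 = 1.860.
z_β = 1.860 − 1.282 = 0.578.
Power = Φ(0.578) = 0.718.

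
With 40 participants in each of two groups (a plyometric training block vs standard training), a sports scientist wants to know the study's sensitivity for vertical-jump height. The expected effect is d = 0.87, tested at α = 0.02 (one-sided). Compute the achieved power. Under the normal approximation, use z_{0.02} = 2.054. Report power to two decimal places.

For two equal groups, power = Φ(d·√(n/2) − z_{α}).
d·√(n/2) = 0.87 × √(40/2) = 0.87 × 4.472 = 3.891.
z_β = 3.891 − 2.054 = 1.837.
Power = Φ(1.837) = 0.967.

power ≈ 0.97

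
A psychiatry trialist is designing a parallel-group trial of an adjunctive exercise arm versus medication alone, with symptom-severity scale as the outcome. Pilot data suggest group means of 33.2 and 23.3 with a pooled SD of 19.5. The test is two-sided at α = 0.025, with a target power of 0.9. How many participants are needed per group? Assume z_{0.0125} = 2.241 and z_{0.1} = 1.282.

Cohen's d = |M₁ − M₂| / SD_pooled = |33.2 − 23.3| / 19.5 = 9.9 / 19.5 = 0.508.
For two independent groups with equal n: n = 2·((z_{α/2} + z_β) / d)².
z_{α/2} + z_β = 2.241 + 1.282 = 3.523.
n = 2 × (3.523 / 0.508)² = 2 × 6.935² = 2 × 48.09 = 96.2.
Round up to the next whole participant.

n = 97 per group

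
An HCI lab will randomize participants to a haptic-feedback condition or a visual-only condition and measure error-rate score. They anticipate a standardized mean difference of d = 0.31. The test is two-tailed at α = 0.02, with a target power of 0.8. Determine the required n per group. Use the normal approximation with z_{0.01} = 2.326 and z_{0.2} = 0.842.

For two independent groups with equal n: n = 2·((z_{α/2} + z_β) / d)².
z_{α/2} + z_β = 2.326 + 0.842 = 3.168.
n = 2 × (3.168 / 0.31)² = 2 × 10.219² = 2 × 104.44 = 208.9.
Round up to the next whole participant.

n = 209 per group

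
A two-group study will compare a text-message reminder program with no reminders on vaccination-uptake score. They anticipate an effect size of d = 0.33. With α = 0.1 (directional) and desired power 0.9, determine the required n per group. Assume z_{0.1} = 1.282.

n = 121 per group

For two independent groups with equal n: n = 2·((z_{α} + z_β) / d)².
z_{α} + z_β = 1.282 + 1.282 = 2.564.
n = 2 × (2.564 / 0.33)² = 2 × 7.770² = 2 × 60.37 = 120.7.
Round up to the next whole participant.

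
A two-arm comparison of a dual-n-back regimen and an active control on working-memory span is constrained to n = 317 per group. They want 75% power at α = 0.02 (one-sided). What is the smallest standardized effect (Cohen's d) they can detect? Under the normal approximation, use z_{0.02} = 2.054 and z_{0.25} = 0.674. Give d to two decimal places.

For two independent groups of n = 317 each: d_min = (z_{α} + z_β)·√(2/n).
z-sum = 2.054 + 0.674 = 2.728.
d_min = 2.728 × √(2/317) = 2.728 × 0.0794 = 0.217.

d_min ≈ 0.22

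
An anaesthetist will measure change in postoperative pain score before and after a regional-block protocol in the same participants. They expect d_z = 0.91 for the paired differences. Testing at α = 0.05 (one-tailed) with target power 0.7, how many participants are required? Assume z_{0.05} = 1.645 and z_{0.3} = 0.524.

n = 6 pairs

For a paired (one-sample on differences) test: n = ((z_{α} + z_β) / d)².
z_{α} + z_β = 1.645 + 0.524 = 2.169.
n = (2.169 / 0.91)² = 2.384² = 5.68.
Round up.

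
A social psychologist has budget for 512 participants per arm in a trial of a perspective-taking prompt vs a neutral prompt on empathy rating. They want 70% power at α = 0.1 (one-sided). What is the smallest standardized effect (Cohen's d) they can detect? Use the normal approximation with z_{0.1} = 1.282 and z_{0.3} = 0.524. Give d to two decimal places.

For two independent groups of n = 512 each: d_min = (z_{α} + z_β)·√(2/n).
z-sum = 1.282 + 0.524 = 1.806.
d_min = 1.806 × √(2/512) = 1.806 × 0.0625 = 0.113.

d_min ≈ 0.11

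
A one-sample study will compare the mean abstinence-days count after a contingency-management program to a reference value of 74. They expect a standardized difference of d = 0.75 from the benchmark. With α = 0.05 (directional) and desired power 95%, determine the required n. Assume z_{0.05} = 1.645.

n = 20

For a one-sample test: n = ((z_{α} + z_β) / d)².
z_{α} + z_β = 1.645 + 1.645 = 3.290.
n = (3.290 / 0.75)² = 4.387² = 19.24.
Round up.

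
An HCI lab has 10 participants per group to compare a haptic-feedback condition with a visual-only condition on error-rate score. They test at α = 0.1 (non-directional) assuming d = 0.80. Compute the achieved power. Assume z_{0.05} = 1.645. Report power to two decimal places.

power ≈ 0.56

For two equal groups, power = Φ(d·√(n/2) − z_{α/2}).
d·√(n/2) = 0.80 × √(10/2) = 0.80 × 2.236 = 1.789.
z_β = 1.789 − 1.645 = 0.144.
Power = Φ(0.144) = 0.557.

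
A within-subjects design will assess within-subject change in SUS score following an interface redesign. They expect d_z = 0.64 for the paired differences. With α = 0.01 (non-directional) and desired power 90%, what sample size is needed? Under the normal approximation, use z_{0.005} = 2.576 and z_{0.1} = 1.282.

n = 37 pairs

For a paired (one-sample on differences) test: n = ((z_{α/2} + z_β) / d)².
z_{α/2} + z_β = 2.576 + 1.282 = 3.858.
n = (3.858 / 0.64)² = 6.028² = 36.34.
Round up.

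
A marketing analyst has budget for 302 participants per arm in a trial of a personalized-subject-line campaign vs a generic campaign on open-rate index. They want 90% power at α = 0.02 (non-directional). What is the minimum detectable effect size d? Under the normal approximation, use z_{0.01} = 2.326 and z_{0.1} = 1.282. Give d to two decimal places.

d_min ≈ 0.29

For two independent groups of n = 302 each: d_min = (z_{α/2} + z_β)·√(2/n).
z-sum = 2.326 + 1.282 = 3.608.
d_min = 3.608 × √(2/302) = 3.608 × 0.0814 = 0.294.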